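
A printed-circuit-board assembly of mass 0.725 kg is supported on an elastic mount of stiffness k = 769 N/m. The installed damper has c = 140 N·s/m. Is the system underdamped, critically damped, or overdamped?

overdamped

c_c = 2√(k·m) = 47.22 N·s/m; ζ = c/c_c = 140/47.22 = 2.96.
Since ζ > 1 the system is overdamped.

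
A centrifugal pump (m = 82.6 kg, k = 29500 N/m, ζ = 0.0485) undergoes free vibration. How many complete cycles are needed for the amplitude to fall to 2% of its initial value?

Logarithmic decrement δ = 2πζ/√(1 − ζ²) = 2π × 0.04850/√(1 − 0.00235) = 0.3051.
x_n/x₀ = e^(−nδ) ≤ 0.02; take ln: n ≥ ln(1/0.02)/δ = 3.912/0.3051 = 12.82.
So 13 complete cycles are required.

13 cycles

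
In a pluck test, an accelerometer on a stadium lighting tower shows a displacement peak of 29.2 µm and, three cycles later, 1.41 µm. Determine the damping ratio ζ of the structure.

0.159

Logarithmic decrement δ = (1/n)·ln(x₀/x_n) = (1/3)·ln(29.2/1.41) = (1/3)·ln(20.71) = 1.010.
ζ = δ/√(4π² + δ²) = 1.010/√(39.48 + 1.02) = 1.010/6.364 = 0.1587.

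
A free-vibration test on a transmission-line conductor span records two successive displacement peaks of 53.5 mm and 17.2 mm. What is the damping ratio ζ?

0.178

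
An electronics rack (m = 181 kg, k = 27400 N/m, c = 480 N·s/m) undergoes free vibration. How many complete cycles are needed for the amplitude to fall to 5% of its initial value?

5 cycles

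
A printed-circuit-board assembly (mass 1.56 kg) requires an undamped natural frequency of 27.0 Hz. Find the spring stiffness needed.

ω_n = 2πf_n = 2π × 27.0 = 169.6 rad/s.
k = m·ω_n² = 1.56 × 169.6² = 1.56 × 28780 = 44900 N/m.

44900 N/m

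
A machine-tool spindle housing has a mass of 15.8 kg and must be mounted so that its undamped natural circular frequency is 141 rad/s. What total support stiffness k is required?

k = m·ω_n² = 15.8 × 141.0² = 15.8 × 19880 = 314100 N/m.

314000 N/m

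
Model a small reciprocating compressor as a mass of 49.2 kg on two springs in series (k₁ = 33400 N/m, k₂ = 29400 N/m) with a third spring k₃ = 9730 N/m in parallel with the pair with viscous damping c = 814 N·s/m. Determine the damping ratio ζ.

0.364

Series pair: k_s = k₁k₂/(k₁+k₂) = (33400)(29400)/(33400 + 29400) = 15640 N/m. In parallel with k₃: k_eq = 15640 + 9730 = 25370 N/m.
ω_n = √(k_eq/m) = √(25370/49.2) = 22.71 rad/s.
Critical damping c_c = 2√(k_eq·m) = 2√(25370 × 49.2) = 2234 N·s/m, so ζ = c/c_c = 814/2234 = 0.3643.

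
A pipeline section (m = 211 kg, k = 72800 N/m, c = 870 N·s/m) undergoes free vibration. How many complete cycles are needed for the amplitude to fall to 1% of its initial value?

ζ = c/(2√(km)) = 870/(2√(72800 × 211)) = 870/7839 = 0.1110.
Logarithmic decrement δ = 2πζ/√(1 − ζ²) = 2π × 0.1110/√(1 − 0.0123) = 0.7017.
x_n/x₀ = e^(−nδ) ≤ 0.01; take ln: n ≥ ln(1/0.01)/δ = 4.605/0.7017 = 6.563.
So 7 complete cycles are required.

7 cycles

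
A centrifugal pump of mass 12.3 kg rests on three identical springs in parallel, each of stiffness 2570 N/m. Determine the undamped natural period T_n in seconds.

Parallel springs add: k_eq = 3 × 2570 = 7710 N/m.
ω_n = √(k_eq/m) = √(7710/12.3) = √626.8 = 25.04 rad/s.
T_n = 2π/ω_n = 6.283/25.04 = 0.2510 s.

0.251 s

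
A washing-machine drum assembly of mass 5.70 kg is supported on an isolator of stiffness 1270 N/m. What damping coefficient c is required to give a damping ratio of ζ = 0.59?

100 N·s/m

c_c = 2√(k·m) = 2√(1270 × 5.70) = 170.2 N·s/m.
c = ζ·c_c = 0.59 × 170.2 = 100.4 N·s/m.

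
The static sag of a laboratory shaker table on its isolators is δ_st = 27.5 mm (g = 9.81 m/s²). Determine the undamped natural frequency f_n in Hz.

3.01 Hz

ω_n = √(g/δ_st) = √(9.81/0.0275) = √356.7 = 18.89 rad/s.
f_n = ω_n/(2π) = 18.89/6.283 = 3.006 Hz.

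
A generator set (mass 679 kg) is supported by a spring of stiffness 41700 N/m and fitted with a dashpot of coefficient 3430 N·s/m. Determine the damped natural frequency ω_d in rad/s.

ω_n = √(k/m) = √(41700/679) = 7.837 rad/s.
Critical damping c_c = 2√(k·m) = 2√(41700 × 679) = 10640 N·s/m, so ζ = c/c_c = 3430/10640 = 0.3223.
ω_d = ω_n√(1 − ζ²) = 7.837 × √(1 − 0.104) = 7.419 rad/s.

7.42 rad/s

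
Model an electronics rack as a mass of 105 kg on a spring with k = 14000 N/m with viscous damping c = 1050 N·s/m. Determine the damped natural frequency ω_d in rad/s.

10.4 rad/s

ω_n = √(k/m) = √(14000/105) = 11.55 rad/s.
Critical damping c_c = 2√(k·m) = 2√(14000 × 105) = 2425 N·s/m, so ζ = c/c_c = 1050/2425 = 0.4330.
ω_d = ω_n√(1 − ζ²) = 11.55 × √(1 − 0.187) = 10.41 rad/s.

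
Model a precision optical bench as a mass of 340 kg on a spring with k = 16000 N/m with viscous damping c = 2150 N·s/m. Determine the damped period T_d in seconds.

1.03 s

ω_n = √(k/m) = √(16000/340) = 6.860 rad/s.
Critical damping c_c = 2√(k·m) = 2√(16000 × 340) = 4665 N·s/m, so ζ = c/c_c = 2150/4665 = 0.4609.
ω_d = ω_n√(1 − ζ²) = 6.860 × √(1 − 0.212) = 6.088 rad/s.
T_d = 2π/ω_d = 1.032 s.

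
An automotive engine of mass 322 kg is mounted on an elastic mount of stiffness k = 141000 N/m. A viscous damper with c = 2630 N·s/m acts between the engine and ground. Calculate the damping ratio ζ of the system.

0.195

ω_n = √(k/m) = √(141000/322) = 20.93 rad/s.
Critical damping c_c = 2√(k·m) = 2√(141000 × 322) = 13480 N·s/m, so ζ = c/c_c = 2630/13480 = 0.1952.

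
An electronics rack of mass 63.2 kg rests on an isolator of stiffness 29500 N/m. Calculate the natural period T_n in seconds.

ω_n = √(k/m) = √(29500/63.2) = √466.8 = 21.60 rad/s.
T_n = 2π/ω_n = 6.283/21.60 = 0.2908 s.

0.291 s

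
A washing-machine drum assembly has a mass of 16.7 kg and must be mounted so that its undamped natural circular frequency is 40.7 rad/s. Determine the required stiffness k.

k = m·ω_n² = 16.7 × 40.70² = 16.7 × 1656 = 27660 N/m.

27700 N/m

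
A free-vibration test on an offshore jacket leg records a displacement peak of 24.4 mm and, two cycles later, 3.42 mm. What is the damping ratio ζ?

Logarithmic decrement δ = (1/n)·ln(x₀/x_n) = (1/2)·ln(24.4/3.42) = (1/2)·ln(7.135) = 0.9825.
ζ = δ/√(4π² + δ²) = 0.9825/√(39.48 + 0.965) = 0.9825/6.360 = 0.1545.

0.154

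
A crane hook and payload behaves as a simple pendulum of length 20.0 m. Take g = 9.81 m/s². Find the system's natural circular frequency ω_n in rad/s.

0.700 rad/s

For a simple pendulum ω_n = √(g/L) = √(9.81/20.0) = √0.4905 = 0.7004 rad/s.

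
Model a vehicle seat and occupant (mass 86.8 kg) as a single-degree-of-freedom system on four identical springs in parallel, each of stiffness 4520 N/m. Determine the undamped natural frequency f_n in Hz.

Parallel springs add: k_eq = 4 × 4520 = 18080 N/m.
ω_n = √(k_eq/m) = √(18080/86.8) = √208.3 = 14.43 rad/s.
f_n = ω_n/(2π) = 14.43/6.283 = 2.297 Hz.

2.30 Hz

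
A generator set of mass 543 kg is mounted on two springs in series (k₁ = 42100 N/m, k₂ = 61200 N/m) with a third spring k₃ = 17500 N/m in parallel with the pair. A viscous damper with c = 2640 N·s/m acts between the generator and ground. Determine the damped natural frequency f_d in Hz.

1.35 Hz

Series pair: k_s = k₁k₂/(k₁+k₂) = (42100)(61200)/(42100 + 61200) = 24940 N/m. In parallel with k₃: k_eq = 24940 + 17500 = 42440 N/m.
ω_n = √(k_eq/m) = √(42440/543) = 8.841 rad/s.
Critical damping c_c = 2√(k_eq·m) = 2√(42440 × 543) = 9601 N·s/m, so ζ = c/c_c = 2640/9601 = 0.2750.
ω_d = ω_n√(1 − ζ²) = 8.841 × √(1 − 0.0756) = 8.500 rad/s.
f_d = ω_d/(2π) = 1.353 Hz.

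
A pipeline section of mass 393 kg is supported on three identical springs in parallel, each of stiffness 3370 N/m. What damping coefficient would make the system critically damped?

3990 N·s/m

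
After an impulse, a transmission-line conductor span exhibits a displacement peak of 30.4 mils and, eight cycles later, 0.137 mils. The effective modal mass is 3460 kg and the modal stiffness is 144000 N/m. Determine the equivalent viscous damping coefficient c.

4770 N·s/m

Logarithmic decrement δ = (1/n)·ln(x₀/x_n) = (1/8)·ln(30.4/0.137) = (1/8)·ln(221.9) = 0.6753.
ζ = δ/√(4π² + δ²) = 0.6753/√(39.48 + 0.456) = 0.6753/6.319 = 0.1069.
c = ζ · 2√(km) = 0.1069 × 2√(144000 × 3460) = 0.1069 × 44640 = 4770 N·s/m.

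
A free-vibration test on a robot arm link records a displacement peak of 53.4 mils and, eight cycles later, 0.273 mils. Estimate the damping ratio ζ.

Logarithmic decrement δ = (1/n)·ln(x₀/x_n) = (1/8)·ln(53.4/0.273) = (1/8)·ln(195.6) = 0.6595.
ζ = δ/√(4π² + δ²) = 0.6595/√(39.48 + 0.435) = 0.6595/6.318 = 0.1044.

0.104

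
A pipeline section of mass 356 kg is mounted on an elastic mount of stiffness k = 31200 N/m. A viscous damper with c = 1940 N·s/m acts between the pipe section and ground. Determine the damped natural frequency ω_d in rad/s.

ω_n = √(k/m) = √(31200/356) = 9.362 rad/s.
Critical damping c_c = 2√(k·m) = 2√(31200 × 356) = 6665 N·s/m, so ζ = c/c_c = 1940/6665 = 0.2911.
ω_d = ω_n√(1 − ζ²) = 9.362 × √(1 − 0.0847) = 8.956 rad/s.

8.96 rad/s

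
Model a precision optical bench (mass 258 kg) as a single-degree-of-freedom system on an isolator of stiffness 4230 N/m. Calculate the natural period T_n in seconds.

ω_n = √(k/m) = √(4230/258) = √16.40 = 4.049 rad/s.
T_n = 2π/ω_n = 6.283/4.049 = 1.552 s.

1.55 s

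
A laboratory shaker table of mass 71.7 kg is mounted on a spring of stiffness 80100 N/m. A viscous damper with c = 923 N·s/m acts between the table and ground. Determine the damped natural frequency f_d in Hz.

5.22 Hz

ω_n = √(k/m) = √(80100/71.7) = 33.42 rad/s.
Critical damping c_c = 2√(k·m) = 2√(80100 × 71.7) = 4793 N·s/m, so ζ = c/c_c = 923/4793 = 0.1926.
ω_d = ω_n√(1 − ζ²) = 33.42 × √(1 − 0.0371) = 32.80 rad/s.
f_d = ω_d/(2π) = 5.220 Hz.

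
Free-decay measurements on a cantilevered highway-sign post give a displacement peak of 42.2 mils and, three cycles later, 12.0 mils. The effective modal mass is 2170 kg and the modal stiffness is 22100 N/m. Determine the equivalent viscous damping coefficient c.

Logarithmic decrement δ = (1/n)·ln(x₀/x_n) = (1/3)·ln(42.2/12.0) = (1/3)·ln(3.517) = 0.4192.
ζ = δ/√(4π² + δ²) = 0.4192/√(39.48 + 0.176) = 0.4192/6.297 = 0.06657.
c = ζ · 2√(km) = 0.06657 × 2√(22100 × 2170) = 0.06657 × 13850 = 921.9 N·s/m.

922 N·s/m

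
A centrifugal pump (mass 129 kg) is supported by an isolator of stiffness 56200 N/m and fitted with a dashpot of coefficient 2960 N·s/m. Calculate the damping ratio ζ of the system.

0.550

ω_n = √(k/m) = √(56200/129) = 20.87 rad/s.
Critical damping c_c = 2√(k·m) = 2√(56200 × 129) = 5385 N·s/m, so ζ = c/c_c = 2960/5385 = 0.5497.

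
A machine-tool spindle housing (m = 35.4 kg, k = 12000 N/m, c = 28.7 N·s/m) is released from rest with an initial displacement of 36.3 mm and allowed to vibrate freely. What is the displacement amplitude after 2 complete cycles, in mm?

ζ = c/(2√(km)) = 28.7/(2√(12000 × 35.4)) = 28.7/1304 = 0.02202.
Logarithmic decrement δ = 2πζ/√(1 − ζ²) = 2π × 0.02202/√(1 − 0.000485) = 0.1384.
After n cycles, x_n/x₀ = e^(−nδ), so x_2 = 36.3 × e^(−2 × 0.1384) = 36.3 × 0.7583 = 27.52 mm.

27.5 mm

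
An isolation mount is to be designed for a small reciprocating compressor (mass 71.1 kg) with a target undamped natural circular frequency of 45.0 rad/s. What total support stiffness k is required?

144000 N/m

k = m·ω_n² = 71.1 × 45.00² = 71.1 × 2025 = 144000 N/m.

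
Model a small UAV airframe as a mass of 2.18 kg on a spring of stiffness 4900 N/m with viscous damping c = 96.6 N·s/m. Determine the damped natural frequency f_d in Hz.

ω_n = √(k/m) = √(4900/2.18) = 47.41 rad/s.
Critical damping c_c = 2√(k·m) = 2√(4900 × 2.18) = 206.7 N·s/m, so ζ = c/c_c = 96.6/206.7 = 0.4673.
ω_d = ω_n√(1 − ζ²) = 47.41 × √(1 − 0.218) = 41.91 rad/s.
f_d = ω_d/(2π) = 6.671 Hz.

6.67 Hz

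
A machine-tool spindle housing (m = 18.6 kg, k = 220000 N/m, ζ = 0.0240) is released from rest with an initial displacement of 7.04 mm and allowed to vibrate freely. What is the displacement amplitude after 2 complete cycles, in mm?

5.21 mm

Logarithmic decrement δ = 2πζ/√(1 − ζ²) = 2π × 0.02400/√(1 − 0.000576) = 0.1508.
After n cycles, x_n/x₀ = e^(−nδ), so x_2 = 7.04 × e^(−2 × 0.1508) = 7.04 × 0.7396 = 5.207 mm.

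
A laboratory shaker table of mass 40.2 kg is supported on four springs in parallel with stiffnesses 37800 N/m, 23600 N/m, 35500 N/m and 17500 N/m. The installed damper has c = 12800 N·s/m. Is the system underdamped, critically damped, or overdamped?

overdamped

Parallel springs add: k_eq = 37800 + 23600 + 35500 + 17500 = 114400 N/m.
c_c = 2√(k_eq·m) = 4289 N·s/m; ζ = c/c_c = 12800/4289 = 2.98.
Since ζ > 1 the system is overdamped.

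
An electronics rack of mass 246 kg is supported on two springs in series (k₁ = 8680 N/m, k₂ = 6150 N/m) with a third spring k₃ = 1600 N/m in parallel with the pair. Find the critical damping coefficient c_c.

Series pair: k_s = k₁k₂/(k₁+k₂) = (8680)(6150)/(8680 + 6150) = 3600 N/m. In parallel with k₃: k_eq = 3600 + 1600 = 5200 N/m.
c_c = 2√(k_eq·m) = 2√(5200 × 246) = 2 × 1131 = 2262 N·s/m.

2260 N·s/m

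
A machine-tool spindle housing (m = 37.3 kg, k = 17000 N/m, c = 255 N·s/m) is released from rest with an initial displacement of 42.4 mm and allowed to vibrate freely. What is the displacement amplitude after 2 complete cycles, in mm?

ζ = c/(2√(km)) = 255/(2√(17000 × 37.3)) = 255/1593 = 0.1601.
Logarithmic decrement δ = 2πζ/√(1 − ζ²) = 2π × 0.1601/√(1 − 0.0256) = 1.019.
After n cycles, x_n/x₀ = e^(−nδ), so x_2 = 42.4 × e^(−2 × 1.019) = 42.4 × 0.1302 = 5.522 mm.

5.52 mm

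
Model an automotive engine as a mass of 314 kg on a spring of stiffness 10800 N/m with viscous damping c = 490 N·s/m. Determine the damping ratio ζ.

ω_n = √(k/m) = √(10800/314) = 5.865 rad/s.
Critical damping c_c = 2√(k·m) = 2√(10800 × 314) = 3683 N·s/m, so ζ = c/c_c = 490/3683 = 0.1330.

0.133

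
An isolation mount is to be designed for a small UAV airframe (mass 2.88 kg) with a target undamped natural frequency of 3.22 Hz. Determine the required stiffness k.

ω_n = 2πf_n = 2π × 3.22 = 20.23 rad/s.
k = m·ω_n² = 2.88 × 20.23² = 2.88 × 409.3 = 1179 N/m.

1180 N/m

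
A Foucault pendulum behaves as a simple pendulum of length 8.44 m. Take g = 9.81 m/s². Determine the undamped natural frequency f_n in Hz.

For a simple pendulum ω_n = √(g/L) = √(9.81/8.44) = √1.162 = 1.078 rad/s.
f_n = ω_n/(2π) = 1.078/6.283 = 0.1716 Hz.

0.172 Hz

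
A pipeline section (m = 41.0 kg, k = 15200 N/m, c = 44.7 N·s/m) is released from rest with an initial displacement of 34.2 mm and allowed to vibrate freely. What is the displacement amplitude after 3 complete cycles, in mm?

20.1 mm

ζ = c/(2√(km)) = 44.7/(2√(15200 × 41.0)) = 44.7/1579 = 0.02831.
Logarithmic decrement δ = 2πζ/√(1 − ζ²) = 2π × 0.02831/√(1 − 0.000802) = 0.1780.
After n cycles, x_n/x₀ = e^(−nδ), so x_3 = 34.2 × e^(−3 × 0.1780) = 34.2 × 0.5863 = 20.05 mm.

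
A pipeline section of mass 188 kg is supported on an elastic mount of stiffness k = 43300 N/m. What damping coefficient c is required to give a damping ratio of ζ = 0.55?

3140 N·s/m

c_c = 2√(k·m) = 2√(43300 × 188) = 5706 N·s/m.
c = ζ·c_c = 0.55 × 5706 = 3138 N·s/m.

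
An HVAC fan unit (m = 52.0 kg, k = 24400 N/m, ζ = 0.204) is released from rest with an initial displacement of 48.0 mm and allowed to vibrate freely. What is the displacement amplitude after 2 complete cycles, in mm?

Logarithmic decrement δ = 2πζ/√(1 − ζ²) = 2π × 0.2040/√(1 − 0.0416) = 1.309.
After n cycles, x_n/x₀ = e^(−nδ), so x_2 = 48.0 × e^(−2 × 1.309) = 48.0 × 0.07290 = 3.499 mm.

3.50 mm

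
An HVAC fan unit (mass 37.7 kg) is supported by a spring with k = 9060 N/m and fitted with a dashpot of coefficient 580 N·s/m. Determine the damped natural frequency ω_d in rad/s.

ω_n = √(k/m) = √(9060/37.7) = 15.50 rad/s.
Critical damping c_c = 2√(k·m) = 2√(9060 × 37.7) = 1169 N·s/m, so ζ = c/c_c = 580/1169 = 0.4962.
ω_d = ω_n√(1 − ζ²) = 15.50 × √(1 − 0.246) = 13.46 rad/s.

13.5 rad/s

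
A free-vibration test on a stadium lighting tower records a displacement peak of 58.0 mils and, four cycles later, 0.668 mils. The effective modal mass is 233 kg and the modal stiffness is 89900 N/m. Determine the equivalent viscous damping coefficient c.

Logarithmic decrement δ = (1/n)·ln(x₀/x_n) = (1/4)·ln(58.0/0.668) = (1/4)·ln(86.83) = 1.116.
ζ = δ/√(4π² + δ²) = 1.116/√(39.48 + 1.25) = 1.116/6.382 = 0.1749.
c = ζ · 2√(km) = 0.1749 × 2√(89900 × 233) = 0.1749 × 9154 = 1601 N·s/m.

1600 N·s/m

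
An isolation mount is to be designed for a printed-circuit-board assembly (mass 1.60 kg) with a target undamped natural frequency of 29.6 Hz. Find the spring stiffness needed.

ω_n = 2πf_n = 2π × 29.6 = 186.0 rad/s.
k = m·ω_n² = 1.60 × 186.0² = 1.60 × 34590 = 55340 N/m.

55300 N/m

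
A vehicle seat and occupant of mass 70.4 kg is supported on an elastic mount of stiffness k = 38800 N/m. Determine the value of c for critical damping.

3310 N·s/m

c_c = 2√(k·m) = 2√(38800 × 70.4) = 2 × 1653 = 3305 N·s/m.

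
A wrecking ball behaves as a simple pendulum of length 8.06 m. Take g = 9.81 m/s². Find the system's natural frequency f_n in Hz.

For a simple pendulum ω_n = √(g/L) = √(9.81/8.06) = √1.217 = 1.103 rad/s.
f_n = ω_n/(2π) = 1.103/6.283 = 0.1756 Hz.

0.176 Hz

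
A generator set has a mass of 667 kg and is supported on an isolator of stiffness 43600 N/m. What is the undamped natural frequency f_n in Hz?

ω_n = √(k/m) = √(43600/667) = √65.37 = 8.085 rad/s.
f_n = ω_n/(2π) = 8.085/6.283 = 1.287 Hz.

1.29 Hz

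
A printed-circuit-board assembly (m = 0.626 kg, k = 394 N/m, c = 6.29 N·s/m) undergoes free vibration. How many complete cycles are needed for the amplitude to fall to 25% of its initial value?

ζ = c/(2√(km)) = 6.29/(2√(394 × 0.626)) = 6.29/31.41 = 0.2003.
Logarithmic decrement δ = 2πζ/√(1 − ζ²) = 2π × 0.2003/√(1 − 0.0401) = 1.284.
x_n/x₀ = e^(−nδ) ≤ 0.25; take ln: n ≥ ln(1/0.25)/δ = 1.386/1.284 = 1.079.
So 2 complete cycles are required.

2 cycles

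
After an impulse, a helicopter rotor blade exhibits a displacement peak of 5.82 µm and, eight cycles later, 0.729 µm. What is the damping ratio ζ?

0.0413

Logarithmic decrement δ = (1/n)·ln(x₀/x_n) = (1/8)·ln(5.82/0.729) = (1/8)·ln(7.984) = 0.2597.
ζ = δ/√(4π² + δ²) = 0.2597/√(39.48 + 0.0674) = 0.2597/6.289 = 0.04129.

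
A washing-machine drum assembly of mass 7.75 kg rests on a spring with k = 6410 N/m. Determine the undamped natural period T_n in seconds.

0.218 s

ω_n = √(k/m) = √(6410/7.75) = √827.1 = 28.76 rad/s.
T_n = 2π/ω_n = 6.283/28.76 = 0.2185 s.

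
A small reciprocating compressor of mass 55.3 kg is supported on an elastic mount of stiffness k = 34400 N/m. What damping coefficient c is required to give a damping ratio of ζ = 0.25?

690 N·s/m

c_c = 2√(k·m) = 2√(34400 × 55.3) = 2758 N·s/m.
c = ζ·c_c = 0.25 × 2758 = 689.6 N·s/m.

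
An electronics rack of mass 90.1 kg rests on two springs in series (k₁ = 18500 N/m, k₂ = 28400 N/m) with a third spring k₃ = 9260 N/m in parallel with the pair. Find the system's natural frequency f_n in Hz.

2.40 Hz

Series pair: k_s = k₁k₂/(k₁+k₂) = (18500)(28400)/(18500 + 28400) = 11200 N/m. In parallel with k₃: k_eq = 11200 + 9260 = 20460 N/m.
ω_n = √(k_eq/m) = √(20460/90.1) = √227.1 = 15.07 rad/s.
f_n = ω_n/(2π) = 15.07/6.283 = 2.398 Hz.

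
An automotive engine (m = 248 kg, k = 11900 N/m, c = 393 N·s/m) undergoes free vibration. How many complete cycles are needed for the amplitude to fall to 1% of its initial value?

7 cycles

ζ = c/(2√(km)) = 393/(2√(11900 × 248)) = 393/3436 = 0.1144.
Logarithmic decrement δ = 2πζ/√(1 − ζ²) = 2π × 0.1144/√(1 − 0.0131) = 0.7234.
x_n/x₀ = e^(−nδ) ≤ 0.01; take ln: n ≥ ln(1/0.01)/δ = 4.605/0.7234 = 6.366.
So 7 complete cycles are required.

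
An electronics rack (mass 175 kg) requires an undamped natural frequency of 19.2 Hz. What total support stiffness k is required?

ω_n = 2πf_n = 2π × 19.2 = 120.6 rad/s.
k = m·ω_n² = 175 × 120.6² = 175 × 14550 = 2547000 N/m.

2550000 N/m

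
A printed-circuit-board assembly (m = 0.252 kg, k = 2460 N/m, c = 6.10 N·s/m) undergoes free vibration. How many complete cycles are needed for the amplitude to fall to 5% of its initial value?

4 cycles

ζ = c/(2√(km)) = 6.10/(2√(2460 × 0.252)) = 6.10/49.80 = 0.1225.
Logarithmic decrement δ = 2πζ/√(1 − ζ²) = 2π × 0.1225/√(1 − 0.0150) = 0.7755.
x_n/x₀ = e^(−nδ) ≤ 0.05; take ln: n ≥ ln(1/0.05)/δ = 2.996/0.7755 = 3.863.
So 4 complete cycles are required.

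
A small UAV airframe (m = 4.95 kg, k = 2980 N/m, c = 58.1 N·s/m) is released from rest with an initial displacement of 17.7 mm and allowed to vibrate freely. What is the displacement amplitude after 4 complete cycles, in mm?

ζ = c/(2√(km)) = 58.1/(2√(2980 × 4.95)) = 58.1/242.9 = 0.2392.
Logarithmic decrement δ = 2πζ/√(1 − ζ²) = 2π × 0.2392/√(1 − 0.0572) = 1.548.
After n cycles, x_n/x₀ = e^(−nδ), so x_4 = 17.7 × e^(−4 × 1.548) = 17.7 × 0.002048 = 0.03624 mm.

0.0362 mm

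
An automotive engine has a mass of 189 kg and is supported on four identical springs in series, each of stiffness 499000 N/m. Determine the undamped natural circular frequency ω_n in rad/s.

Series springs: 1/k_eq = 4/499000, so k_eq = 499000/4 = 124800 N/m.
ω_n = √(k_eq/m) = √(124800/189) = √660.1 = 25.69 rad/s.

25.7 rad/s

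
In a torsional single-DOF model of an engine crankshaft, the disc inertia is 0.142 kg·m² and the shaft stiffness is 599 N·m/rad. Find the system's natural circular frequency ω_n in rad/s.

64.9 rad/s

ω_n = √(k_t/J) = √(599/0.142) = √4218 = 64.95 rad/s.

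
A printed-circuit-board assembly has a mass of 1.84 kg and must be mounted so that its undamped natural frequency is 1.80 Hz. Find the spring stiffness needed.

ω_n = 2πf_n = 2π × 1.80 = 11.31 rad/s.
k = m·ω_n² = 1.84 × 11.31² = 1.84 × 127.9 = 235.4 N/m.

235 N/m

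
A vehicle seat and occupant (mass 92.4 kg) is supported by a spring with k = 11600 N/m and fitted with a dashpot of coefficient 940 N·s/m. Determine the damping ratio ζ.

ω_n = √(k/m) = √(11600/92.4) = 11.20 rad/s.
Critical damping c_c = 2√(k·m) = 2√(11600 × 92.4) = 2071 N·s/m, so ζ = c/c_c = 940/2071 = 0.4540.

0.454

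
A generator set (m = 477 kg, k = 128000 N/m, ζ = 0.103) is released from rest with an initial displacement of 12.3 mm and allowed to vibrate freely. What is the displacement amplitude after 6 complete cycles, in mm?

0.248 mm

Logarithmic decrement δ = 2πζ/√(1 − ζ²) = 2π × 0.1030/√(1 − 0.0106) = 0.6506.
After n cycles, x_n/x₀ = e^(−nδ), so x_6 = 12.3 × e^(−6 × 0.6506) = 12.3 × 0.02017 = 0.2480 mm.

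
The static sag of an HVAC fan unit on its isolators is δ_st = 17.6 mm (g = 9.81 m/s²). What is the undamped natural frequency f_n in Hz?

3.76 Hz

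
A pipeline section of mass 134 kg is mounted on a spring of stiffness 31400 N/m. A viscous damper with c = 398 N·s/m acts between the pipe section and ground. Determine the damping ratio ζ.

0.0970

ω_n = √(k/m) = √(31400/134) = 15.31 rad/s.
Critical damping c_c = 2√(k·m) = 2√(31400 × 134) = 4102 N·s/m, so ζ = c/c_c = 398/4102 = 0.09701.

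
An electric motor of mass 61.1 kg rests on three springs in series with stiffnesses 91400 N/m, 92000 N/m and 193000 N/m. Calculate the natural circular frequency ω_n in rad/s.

Series springs: 1/k_eq = 1/91400 + 1/92000 + 1/193000 = 2.699×10^-5, so k_eq = 37050 N/m.
ω_n = √(k_eq/m) = √(37050/61.1) = √606.4 = 24.62 rad/s.

24.6 rad/s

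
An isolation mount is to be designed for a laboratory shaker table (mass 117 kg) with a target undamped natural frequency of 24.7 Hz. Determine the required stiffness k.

ω_n = 2πf_n = 2π × 24.7 = 155.2 rad/s.
k = m·ω_n² = 117 × 155.2² = 117 × 24090 = 2818000 N/m.

2820000 N/m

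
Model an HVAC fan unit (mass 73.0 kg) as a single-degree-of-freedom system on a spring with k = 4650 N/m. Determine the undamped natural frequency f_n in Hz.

ω_n = √(k/m) = √(4650/73.0) = √63.70 = 7.981 rad/s.
f_n = ω_n/(2π) = 7.981/6.283 = 1.270 Hz.

1.27 Hz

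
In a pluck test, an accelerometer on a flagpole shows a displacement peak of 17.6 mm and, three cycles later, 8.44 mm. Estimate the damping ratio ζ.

0.0390

Logarithmic decrement δ = (1/n)·ln(x₀/x_n) = (1/3)·ln(17.6/8.44) = (1/3)·ln(2.085) = 0.2450.
ζ = δ/√(4π² + δ²) = 0.2450/√(39.48 + 0.0600) = 0.2450/6.288 = 0.03896.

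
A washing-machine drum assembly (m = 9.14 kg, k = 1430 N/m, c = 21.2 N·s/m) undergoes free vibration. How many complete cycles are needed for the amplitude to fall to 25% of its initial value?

3 cycles

ζ = c/(2√(km)) = 21.2/(2√(1430 × 9.14)) = 21.2/228.6 = 0.09272.
Logarithmic decrement δ = 2πζ/√(1 − ζ²) = 2π × 0.09272/√(1 − 0.00860) = 0.5851.
x_n/x₀ = e^(−nδ) ≤ 0.25; take ln: n ≥ ln(1/0.25)/δ = 1.386/0.5851 = 2.369.
So 3 complete cycles are required.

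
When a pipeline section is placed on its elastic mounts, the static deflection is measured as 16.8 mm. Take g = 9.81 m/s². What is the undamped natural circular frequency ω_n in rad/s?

24.2 rad/s

ω_n = √(g/δ_st) = √(9.81/0.0168) = √583.9 = 24.16 rad/s.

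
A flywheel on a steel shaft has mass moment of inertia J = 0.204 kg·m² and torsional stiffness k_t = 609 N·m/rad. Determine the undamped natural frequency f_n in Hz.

ω_n = √(k_t/J) = √(609/0.204) = √2985 = 54.64 rad/s.
f_n = ω_n/(2π) = 54.64/6.283 = 8.696 Hz.

8.70 Hz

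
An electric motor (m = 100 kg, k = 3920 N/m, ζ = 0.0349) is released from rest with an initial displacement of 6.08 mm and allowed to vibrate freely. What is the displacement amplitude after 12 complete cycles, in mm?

0.437 mm

Logarithmic decrement δ = 2πζ/√(1 − ζ²) = 2π × 0.03490/√(1 − 0.00122) = 0.2194.
After n cycles, x_n/x₀ = e^(−nδ), so x_12 = 6.08 × e^(−12 × 0.2194) = 6.08 × 0.07186 = 0.4369 mm.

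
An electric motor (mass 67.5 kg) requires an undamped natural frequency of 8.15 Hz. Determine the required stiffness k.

177000 N/m

ω_n = 2πf_n = 2π × 8.15 = 51.21 rad/s.
k = m·ω_n² = 67.5 × 51.21² = 67.5 × 2622 = 177000 N/m.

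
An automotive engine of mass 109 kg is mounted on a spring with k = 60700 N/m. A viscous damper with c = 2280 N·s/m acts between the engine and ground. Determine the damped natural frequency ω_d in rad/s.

ω_n = √(k/m) = √(60700/109) = 23.60 rad/s.
Critical damping c_c = 2√(k·m) = 2√(60700 × 109) = 5144 N·s/m, so ζ = c/c_c = 2280/5144 = 0.4432.
ω_d = ω_n√(1 − ζ²) = 23.60 × √(1 − 0.196) = 21.15 rad/s.

21.2 rad/s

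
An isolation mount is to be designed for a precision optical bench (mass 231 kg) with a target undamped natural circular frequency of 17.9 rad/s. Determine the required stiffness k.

74000 N/m

k = m·ω_n² = 231 × 17.90² = 231 × 320.4 = 74010 N/m.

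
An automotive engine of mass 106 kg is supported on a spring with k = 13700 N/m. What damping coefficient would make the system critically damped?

c_c = 2√(k·m) = 2√(13700 × 106) = 2 × 1205 = 2410 N·s/m.

2410 N·s/m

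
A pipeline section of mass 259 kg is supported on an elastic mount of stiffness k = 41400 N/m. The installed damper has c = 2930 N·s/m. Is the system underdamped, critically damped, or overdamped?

underdamped

c_c = 2√(k·m) = 6549 N·s/m; ζ = c/c_c = 2930/6549 = 0.447.
Since ζ < 1 the system is underdamped.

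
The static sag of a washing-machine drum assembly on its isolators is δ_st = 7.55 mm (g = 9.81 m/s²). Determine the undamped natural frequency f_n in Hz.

ω_n = √(g/δ_st) = √(9.81/0.00755) = √1299 = 36.05 rad/s.
f_n = ω_n/(2π) = 36.05/6.283 = 5.737 Hz.

5.74 Hz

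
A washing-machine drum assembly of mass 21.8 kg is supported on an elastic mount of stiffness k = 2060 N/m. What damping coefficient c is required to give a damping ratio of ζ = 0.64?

271 N·s/m

c_c = 2√(k·m) = 2√(2060 × 21.8) = 423.8 N·s/m.
c = ζ·c_c = 0.64 × 423.8 = 271.3 N·s/m.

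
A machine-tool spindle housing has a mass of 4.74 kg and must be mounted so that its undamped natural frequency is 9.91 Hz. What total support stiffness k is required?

18400 N/m

ω_n = 2πf_n = 2π × 9.91 = 62.27 rad/s.
k = m·ω_n² = 4.74 × 62.27² = 4.74 × 3877 = 18380 N/m.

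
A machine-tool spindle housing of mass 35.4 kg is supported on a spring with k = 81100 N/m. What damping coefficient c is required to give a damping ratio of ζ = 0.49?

1660 N·s/m

c_c = 2√(k·m) = 2√(81100 × 35.4) = 3389 N·s/m.
c = ζ·c_c = 0.49 × 3389 = 1660 N·s/m.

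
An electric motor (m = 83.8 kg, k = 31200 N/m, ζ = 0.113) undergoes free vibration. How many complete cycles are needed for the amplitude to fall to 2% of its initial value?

6 cycles

Logarithmic decrement δ = 2πζ/√(1 − ζ²) = 2π × 0.1130/√(1 − 0.0128) = 0.7146.
x_n/x₀ = e^(−nδ) ≤ 0.02; take ln: n ≥ ln(1/0.02)/δ = 3.912/0.7146 = 5.475.
So 6 complete cycles are required.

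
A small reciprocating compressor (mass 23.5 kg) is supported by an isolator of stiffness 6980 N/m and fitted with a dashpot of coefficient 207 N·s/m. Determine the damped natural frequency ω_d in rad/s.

16.7 rad/s

ω_n = √(k/m) = √(6980/23.5) = 17.23 rad/s.
Critical damping c_c = 2√(k·m) = 2√(6980 × 23.5) = 810.0 N·s/m, so ζ = c/c_c = 207/810.0 = 0.2556.
ω_d = ω_n√(1 − ζ²) = 17.23 × √(1 − 0.0653) = 16.66 rad/s.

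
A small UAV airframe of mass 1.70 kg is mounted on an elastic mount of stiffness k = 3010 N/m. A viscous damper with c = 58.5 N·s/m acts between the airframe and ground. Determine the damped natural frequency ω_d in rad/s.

38.4 rad/s

ω_n = √(k/m) = √(3010/1.70) = 42.08 rad/s.
Critical damping c_c = 2√(k·m) = 2√(3010 × 1.70) = 143.1 N·s/m, so ζ = c/c_c = 58.5/143.1 = 0.4089.
ω_d = ω_n√(1 − ζ²) = 42.08 × √(1 − 0.167) = 38.40 rad/s.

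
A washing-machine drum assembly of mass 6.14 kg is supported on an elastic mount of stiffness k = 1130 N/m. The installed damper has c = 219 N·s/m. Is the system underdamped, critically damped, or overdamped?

overdamped

c_c = 2√(k·m) = 166.6 N·s/m; ζ = c/c_c = 219/166.6 = 1.31.
Since ζ > 1 the system is overdamped.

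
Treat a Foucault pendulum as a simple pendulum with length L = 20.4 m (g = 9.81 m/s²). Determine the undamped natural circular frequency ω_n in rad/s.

For a simple pendulum ω_n = √(g/L) = √(9.81/20.4) = √0.4809 = 0.6935 rad/s.

0.693 rad/s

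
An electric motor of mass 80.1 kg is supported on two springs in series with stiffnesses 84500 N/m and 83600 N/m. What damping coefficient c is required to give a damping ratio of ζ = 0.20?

Series springs: 1/k_eq = 1/84500 + 1/83600 = 2.380×10^-5, so k_eq = 42020 N/m.
c_c = 2√(k_eq·m) = 2√(42020 × 80.1) = 3669 N·s/m.
c = ζ·c_c = 0.20 × 3669 = 733.9 N·s/m.

734 N·s/m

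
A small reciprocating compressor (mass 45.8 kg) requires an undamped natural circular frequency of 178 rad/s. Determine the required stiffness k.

1450000 N/m

k = m·ω_n² = 45.8 × 178.0² = 45.8 × 31680 = 1451000 N/m.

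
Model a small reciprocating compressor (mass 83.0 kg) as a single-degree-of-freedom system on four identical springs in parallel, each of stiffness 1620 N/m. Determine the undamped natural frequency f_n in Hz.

1.41 Hz

Parallel springs add: k_eq = 4 × 1620 = 6480 N/m.
ω_n = √(k_eq/m) = √(6480/83.0) = √78.07 = 8.836 rad/s.
f_n = ω_n/(2π) = 8.836/6.283 = 1.406 Hz.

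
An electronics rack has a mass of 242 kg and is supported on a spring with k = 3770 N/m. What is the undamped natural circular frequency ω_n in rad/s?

ω_n = √(k/m) = √(3770/242) = √15.58 = 3.947 rad/s.

3.95 rad/s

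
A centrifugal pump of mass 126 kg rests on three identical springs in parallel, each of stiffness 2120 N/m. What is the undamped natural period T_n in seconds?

Parallel springs add: k_eq = 3 × 2120 = 6360 N/m.
ω_n = √(k_eq/m) = √(6360/126) = √50.48 = 7.105 rad/s.
T_n = 2π/ω_n = 6.283/7.105 = 0.8844 s.

0.884 s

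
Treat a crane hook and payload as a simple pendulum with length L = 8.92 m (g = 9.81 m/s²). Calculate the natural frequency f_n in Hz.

0.167 Hz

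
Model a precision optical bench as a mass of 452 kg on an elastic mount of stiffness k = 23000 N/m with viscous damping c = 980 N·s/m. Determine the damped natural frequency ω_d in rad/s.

ω_n = √(k/m) = √(23000/452) = 7.133 rad/s.
Critical damping c_c = 2√(k·m) = 2√(23000 × 452) = 6449 N·s/m, so ζ = c/c_c = 980/6449 = 0.1520.
ω_d = ω_n√(1 − ζ²) = 7.133 × √(1 − 0.0231) = 7.051 rad/s.

7.05 rad/s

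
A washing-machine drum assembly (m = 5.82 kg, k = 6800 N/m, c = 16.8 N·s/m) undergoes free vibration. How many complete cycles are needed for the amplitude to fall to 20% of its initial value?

7 cycles

ζ = c/(2√(km)) = 16.8/(2√(6800 × 5.82)) = 16.8/397.9 = 0.04222.
Logarithmic decrement δ = 2πζ/√(1 − ζ²) = 2π × 0.04222/√(1 − 0.00178) = 0.2655.
x_n/x₀ = e^(−nδ) ≤ 0.2; take ln: n ≥ ln(1/0.2)/δ = 1.609/0.2655 = 6.061.
So 7 complete cycles are required.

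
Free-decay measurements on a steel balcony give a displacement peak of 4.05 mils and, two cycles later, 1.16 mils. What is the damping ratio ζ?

Logarithmic decrement δ = (1/n)·ln(x₀/x_n) = (1/2)·ln(4.05/1.16) = (1/2)·ln(3.491) = 0.6251.
ζ = δ/√(4π² + δ²) = 0.6251/√(39.48 + 0.391) = 0.6251/6.314 = 0.09901.

0.0990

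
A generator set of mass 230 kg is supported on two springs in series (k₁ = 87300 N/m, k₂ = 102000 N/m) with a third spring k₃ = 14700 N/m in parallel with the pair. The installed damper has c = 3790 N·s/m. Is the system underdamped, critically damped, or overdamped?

underdamped

Series pair: k_s = k₁k₂/(k₁+k₂) = (87300)(102000)/(87300 + 102000) = 47040 N/m. In parallel with k₃: k_eq = 47040 + 14700 = 61740 N/m.
c_c = 2√(k_eq·m) = 7537 N·s/m; ζ = c/c_c = 3790/7537 = 0.503.
Since ζ < 1 the system is underdamped.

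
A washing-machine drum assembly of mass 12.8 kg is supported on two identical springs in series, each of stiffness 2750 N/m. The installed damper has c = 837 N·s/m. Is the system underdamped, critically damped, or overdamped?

overdamped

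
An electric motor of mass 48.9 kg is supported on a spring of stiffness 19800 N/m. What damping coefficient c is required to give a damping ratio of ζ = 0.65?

c_c = 2√(k·m) = 2√(19800 × 48.9) = 1968 N·s/m.
c = ζ·c_c = 0.65 × 1968 = 1279 N·s/m.

1280 N·s/m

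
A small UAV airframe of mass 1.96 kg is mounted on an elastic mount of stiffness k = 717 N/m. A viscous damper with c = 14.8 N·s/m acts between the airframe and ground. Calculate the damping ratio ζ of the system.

0.197

ω_n = √(k/m) = √(717.0/1.96) = 19.13 rad/s.
Critical damping c_c = 2√(k·m) = 2√(717.0 × 1.96) = 74.98 N·s/m, so ζ = c/c_c = 14.8/74.98 = 0.1974.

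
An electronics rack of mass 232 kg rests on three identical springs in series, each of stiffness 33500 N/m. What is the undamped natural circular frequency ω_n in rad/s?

6.94 rad/s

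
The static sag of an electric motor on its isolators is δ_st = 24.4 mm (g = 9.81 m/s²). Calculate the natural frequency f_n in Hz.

3.19 Hz

ω_n = √(g/δ_st) = √(9.81/0.0244) = √402.0 = 20.05 rad/s.
f_n = ω_n/(2π) = 20.05/6.283 = 3.191 Hz.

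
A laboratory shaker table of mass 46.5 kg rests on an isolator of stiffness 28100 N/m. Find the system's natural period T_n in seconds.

ω_n = √(k/m) = √(28100/46.5) = √604.3 = 24.58 rad/s.
T_n = 2π/ω_n = 6.283/24.58 = 0.2556 s.

0.256 s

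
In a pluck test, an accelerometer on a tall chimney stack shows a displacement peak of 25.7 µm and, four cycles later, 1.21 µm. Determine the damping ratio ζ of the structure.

0.121

Logarithmic decrement δ = (1/n)·ln(x₀/x_n) = (1/4)·ln(25.7/1.21) = (1/4)·ln(21.24) = 0.7640.
ζ = δ/√(4π² + δ²) = 0.7640/√(39.48 + 0.584) = 0.7640/6.329 = 0.1207.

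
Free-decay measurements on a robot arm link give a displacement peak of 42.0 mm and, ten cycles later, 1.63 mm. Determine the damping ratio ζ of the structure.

0.0516

Logarithmic decrement δ = (1/n)·ln(x₀/x_n) = (1/10)·ln(42.0/1.63) = (1/10)·ln(25.77) = 0.3249.
ζ = δ/√(4π² + δ²) = 0.3249/√(39.48 + 0.106) = 0.3249/6.292 = 0.05164.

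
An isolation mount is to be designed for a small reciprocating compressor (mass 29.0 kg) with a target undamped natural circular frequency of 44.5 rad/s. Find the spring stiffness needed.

57400 N/m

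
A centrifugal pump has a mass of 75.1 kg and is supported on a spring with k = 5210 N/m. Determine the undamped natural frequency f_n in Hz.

1.33 Hz

ω_n = √(k/m) = √(5210/75.1) = √69.37 = 8.329 rad/s.
f_n = ω_n/(2π) = 8.329/6.283 = 1.326 Hz.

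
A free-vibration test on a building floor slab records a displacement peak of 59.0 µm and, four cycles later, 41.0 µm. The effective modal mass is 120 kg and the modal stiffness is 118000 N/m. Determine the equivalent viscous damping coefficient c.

Logarithmic decrement δ = (1/n)·ln(x₀/x_n) = (1/4)·ln(59.0/41.0) = (1/4)·ln(1.439) = 0.09099.
ζ = δ/√(4π² + δ²) = 0.09099/√(39.48 + 0.00828) = 0.09099/6.284 = 0.01448.
c = ζ · 2√(km) = 0.01448 × 2√(118000 × 120) = 0.01448 × 7526 = 109.0 N·s/m.

109 N·s/m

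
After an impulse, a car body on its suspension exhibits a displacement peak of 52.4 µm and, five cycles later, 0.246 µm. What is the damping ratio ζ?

0.168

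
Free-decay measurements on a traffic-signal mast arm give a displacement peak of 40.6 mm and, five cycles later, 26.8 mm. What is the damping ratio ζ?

Logarithmic decrement δ = (1/n)·ln(x₀/x_n) = (1/5)·ln(40.6/26.8) = (1/5)·ln(1.515) = 0.08307.
ζ = δ/√(4π² + δ²) = 0.08307/√(39.48 + 0.00690) = 0.08307/6.284 = 0.01322.

0.0132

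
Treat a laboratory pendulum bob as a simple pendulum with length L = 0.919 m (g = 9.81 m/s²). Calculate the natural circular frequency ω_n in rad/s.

3.27 rad/s

For a simple pendulum ω_n = √(g/L) = √(9.81/0.919) = √10.67 = 3.267 rad/s.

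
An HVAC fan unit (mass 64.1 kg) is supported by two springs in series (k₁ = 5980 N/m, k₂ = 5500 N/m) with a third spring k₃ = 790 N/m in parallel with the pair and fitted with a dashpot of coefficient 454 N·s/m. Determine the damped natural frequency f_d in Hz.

1.06 Hz

Series pair: k_s = k₁k₂/(k₁+k₂) = (5980)(5500)/(5980 + 5500) = 2865 N/m. In parallel with k₃: k_eq = 2865 + 790 = 3655 N/m.
ω_n = √(k_eq/m) = √(3655/64.1) = 7.551 rad/s.
Critical damping c_c = 2√(k_eq·m) = 2√(3655 × 64.1) = 968.1 N·s/m, so ζ = c/c_c = 454/968.1 = 0.4690.
ω_d = ω_n√(1 − ζ²) = 7.551 × √(1 − 0.220) = 6.669 rad/s.
f_d = ω_d/(2π) = 1.061 Hz.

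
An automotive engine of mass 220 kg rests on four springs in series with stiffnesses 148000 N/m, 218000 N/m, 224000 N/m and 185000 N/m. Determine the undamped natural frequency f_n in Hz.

2.33 Hz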